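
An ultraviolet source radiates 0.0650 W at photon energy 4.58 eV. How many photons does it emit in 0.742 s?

Total energy: E_total = P·t = 0.0650 × 0.742 = 0.04823 J.
Per-photon energy: E = 7.338·10^-19 J.
N = E_total / E_photon = 6.57·10^16.

6.57·10^16 photons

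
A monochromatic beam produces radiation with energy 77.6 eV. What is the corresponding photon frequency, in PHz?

18.8 PHz

First convert: E = 77.6 eV = 1.2433 × 10^-17 J.
Apply f = E/h: f = 1.876 × 10^16 Hz.
Converting to PHz: f = 18.76 PHz ≈ 18.8 PHz.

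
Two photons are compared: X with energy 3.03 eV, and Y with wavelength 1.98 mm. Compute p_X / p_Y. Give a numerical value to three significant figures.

4840

p_X = 1.619e-27 kg·m/s (from energy = 3.03 eV, via p = E/c).
p_Y = 3.347e-31 kg·m/s (from wavelength = 1.98 mm, via p = h/λ).
Ratio = 1.619e-27 / 3.347e-31 = 4840.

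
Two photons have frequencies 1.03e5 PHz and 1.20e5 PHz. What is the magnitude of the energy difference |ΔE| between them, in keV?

Using E = hf: E₁ = 6.825e-14 J, E₂ = 7.951e-14 J.
|ΔE| = |6.825e-14 − 7.951e-14| = 1.13e-14 J = 70.3 keV.

70.3 keV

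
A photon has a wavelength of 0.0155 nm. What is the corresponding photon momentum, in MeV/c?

0.0800 MeV/c

Take h = 6.62607015e-34 J·s, c = 2.99792458e8 m/s, 1 eV = 1.602176634e-19 J.
Convert to SI: λ = 0.0155 nm = 1.55e-11 m.
Apply p = h/λ: p = 4.275e-23 kg·m/s.
Converting to MeV/c: p = 0.07999 MeV/c ≈ 0.0800 MeV/c.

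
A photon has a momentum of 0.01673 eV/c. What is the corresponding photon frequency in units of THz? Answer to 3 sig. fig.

First convert: p = 0.01673 eV/c = 8.9410·10^-30 kg·m/s.
Since f = pc/h for a photon, f = 4.045·10^12 Hz.
Converting to THz: f = 4.045 THz ≈ 4.05 THz.

4.05 THz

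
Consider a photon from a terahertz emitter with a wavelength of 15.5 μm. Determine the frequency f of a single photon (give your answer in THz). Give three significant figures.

19.3 THz

In SI units: λ = 15.5 μm = 1.55 × 10^-5 m.
For a photon f = c/λ, so f = 1.934 × 10^13 Hz.
Converting to THz: f = 19.34 THz ≈ 19.3 THz.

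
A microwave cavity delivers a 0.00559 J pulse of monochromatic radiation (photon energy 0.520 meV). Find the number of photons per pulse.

6.71 × 10^19 photons

Per-photon energy: E = 8.331 × 10^-23 J (from energy = 0.520 meV).
N = E_total / E_photon = 0.00559 J / 8.331 × 10^-23 J = 6.71 × 10^19.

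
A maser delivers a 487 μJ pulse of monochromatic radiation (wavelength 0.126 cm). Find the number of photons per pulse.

3.09e18 photons

Per-photon energy: E = 1.577e-22 J (from wavelength = 0.126 cm).
N = E_total / E_photon = 4.87e-4 J / 1.577e-22 J = 3.09e18.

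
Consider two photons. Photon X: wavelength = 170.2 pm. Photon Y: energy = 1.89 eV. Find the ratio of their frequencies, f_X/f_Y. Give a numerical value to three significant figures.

f_X = 1.761 × 10^18 Hz (from wavelength = 170.2 pm, via f = c/λ).
f_Y = 4.570 × 10^14 Hz (from energy = 1.89 eV, via f = E/h).
Ratio = 1.761 × 10^18 / 4.570 × 10^14 = 3850.

3850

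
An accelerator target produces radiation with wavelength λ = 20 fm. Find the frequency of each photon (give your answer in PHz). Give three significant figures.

Take c = 2.99792458·10^8 m/s.
First convert: λ = 20 fm = 2.0·10^-14 m.
Since f = c/λ for a photon, f = 1.499·10^22 Hz.
Converting to PHz: f = 1.499·10^7 PHz ≈ 1.50·10^7 PHz.

1.50·10^7 PHz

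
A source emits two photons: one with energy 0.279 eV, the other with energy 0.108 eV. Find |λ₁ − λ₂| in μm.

7.04 μm

Using λ = hc/E: λ₁ = 4.444e-6 m, λ₂ = 1.148e-5 m.
|Δλ| = |4.444e-6 − 1.148e-5| = 7.04e-6 m = 7.04 μm.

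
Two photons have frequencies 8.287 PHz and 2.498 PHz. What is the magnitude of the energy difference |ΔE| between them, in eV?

Using E = hf: E₁ = 5.4910·10^-18 J, E₂ = 1.6552·10^-18 J.
|ΔE| = |5.4910·10^-18 − 1.6552·10^-18| = 3.84·10^-18 J = 23.9 eV.

23.9 eV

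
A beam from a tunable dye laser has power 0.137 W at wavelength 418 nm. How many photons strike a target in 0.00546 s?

Total energy: E_total = P·t = 0.137 × 0.00546 = 7.480e-4 J.
Per-photon energy: E = 4.752e-19 J.
N = E_total / E_photon = 1.57e15.

1.57e15 photons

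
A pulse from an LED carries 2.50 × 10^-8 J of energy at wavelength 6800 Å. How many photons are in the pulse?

8.56 × 10^10 photons

Per-photon energy: E = 2.921 × 10^-19 J (from wavelength = 6800 Å).
N = E_total / E_photon = 2.50 × 10^-8 J / 2.921 × 10^-19 J = 8.56 × 10^10.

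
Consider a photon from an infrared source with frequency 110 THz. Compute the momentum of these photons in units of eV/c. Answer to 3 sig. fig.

0.455 eV/c

(h = 6.62607015 × 10^-34 J·s, c = 2.99792458 × 10^8 m/s, 1 eV = 1.602176634 × 10^-19 J.)
In SI units: f = 110 THz = 1.10 × 10^14 Hz.
Apply p = hf/c: p = 2.431 × 10^-28 kg·m/s.
Converting to eV/c: p = 0.4549 eV/c ≈ 0.455 eV/c.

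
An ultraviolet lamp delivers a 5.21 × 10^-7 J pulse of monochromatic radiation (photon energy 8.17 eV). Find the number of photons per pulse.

3.98 × 10^11 photons

Per-photon energy: E = 1.309 × 10^-18 J (from energy = 8.17 eV).
N = E_total / E_photon = 5.21 × 10^-7 J / 1.309 × 10^-18 J = 3.98 × 10^11.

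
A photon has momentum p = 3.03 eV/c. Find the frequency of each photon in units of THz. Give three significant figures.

733 THz

Use h = 6.62607015 × 10^-34 J·s, c = 2.99792458 × 10^8 m/s, 1 eV = 1.602176634 × 10^-19 J.
In SI units: p = 3.03 eV/c = 1.6193 × 10^-27 kg·m/s.
Apply f = pc/h: f = 7.327 × 10^14 Hz.
Converting to THz: f = 732.7 THz ≈ 733 THz.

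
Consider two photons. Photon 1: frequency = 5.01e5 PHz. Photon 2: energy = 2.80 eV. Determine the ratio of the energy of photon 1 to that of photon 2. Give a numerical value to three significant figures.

7.40e5

E_1 = 3.320e-13 J (from frequency = 5.01e5 PHz, via E = hf).
E_2 = 4.486e-19 J (from energy = 2.80 eV, via E given directly).
Ratio = 3.320e-13 / 4.486e-19 = 7.40e5.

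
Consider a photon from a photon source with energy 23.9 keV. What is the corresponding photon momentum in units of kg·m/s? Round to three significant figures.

1.28 × 10^-23 kg·m/s

(c = 2.99792458 × 10^8 m/s, 1 eV = 1.602176634 × 10^-19 J.)
Convert to SI: E = 23.9 keV = 3.8292 × 10^-15 J.
For a photon p = E/c, so p = 1.277 × 10^-23 kg·m/s.
So p ≈ 1.28 × 10^-23 kg·m/s.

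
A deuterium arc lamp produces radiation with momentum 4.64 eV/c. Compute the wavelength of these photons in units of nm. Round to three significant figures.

267 nm

Take h = 6.62607015·10^-34 J·s, c = 2.99792458·10^8 m/s, 1 eV = 1.602176634·10^-19 J.
First convert: p = 4.64 eV/c = 2.4797·10^-27 kg·m/s.
Since λ = h/p for a photon, λ = 2.672·10^-7 m.
Converting to nm: λ = 267.2 nm ≈ 267 nm.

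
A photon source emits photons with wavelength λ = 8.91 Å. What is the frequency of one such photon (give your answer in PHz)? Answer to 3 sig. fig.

336 PHz

Use c = 2.99792458e8 m/s.
Convert to SI: λ = 8.91 Å = 8.91e-10 m.
Since f = c/λ for a photon, f = 3.365e17 Hz.
Converting to PHz: f = 336.5 PHz ≈ 336 PHz.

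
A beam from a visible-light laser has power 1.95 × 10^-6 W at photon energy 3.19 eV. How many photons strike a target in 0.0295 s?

Total energy: E_total = P·t = 1.95 × 10^-6 × 0.0295 = 5.752 × 10^-8 J.
Per-photon energy: E = 5.111 × 10^-19 J.
N = E_total / E_photon = 1.13 × 10^11.

1.13 × 10^11 photons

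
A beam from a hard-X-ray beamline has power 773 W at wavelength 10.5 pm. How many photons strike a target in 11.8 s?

4.82e17 photons

Total energy: E_total = P·t = 773 × 11.8 = 9121 J.
Per-photon energy: E = 1.892e-14 J.
N = E_total / E_photon = 4.82e17.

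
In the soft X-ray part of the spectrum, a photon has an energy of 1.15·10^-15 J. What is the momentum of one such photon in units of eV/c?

7180 eV/c

For a photon p = E/c, so p = 3.836·10^-24 kg·m/s.
Converting to eV/c: p = 7178 eV/c ≈ 7180 eV/c.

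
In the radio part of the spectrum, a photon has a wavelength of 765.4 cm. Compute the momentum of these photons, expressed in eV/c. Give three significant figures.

1.62e-7 eV/c

(h = 6.62607015e-34 J·s, c = 2.99792458e8 m/s, 1 eV = 1.602176634e-19 J.)
Convert to SI: λ = 765.4 cm = 7.654 m.
The photon relation is p = h/λ, giving p = 8.657e-35 kg·m/s.
Converting to eV/c: p = 1.620e-7 eV/c ≈ 1.62e-7 eV/c.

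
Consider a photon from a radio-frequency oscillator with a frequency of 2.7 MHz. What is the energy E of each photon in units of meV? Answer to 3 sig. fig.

Convert to SI: f = 2.7 MHz = 2.7 × 10^6 Hz.
Apply E = hf: E = 1.789 × 10^-27 J.
Converting to meV: E = 1.117 × 10^-5 meV ≈ 1.12 × 10^-5 meV.

1.12 × 10^-5 meV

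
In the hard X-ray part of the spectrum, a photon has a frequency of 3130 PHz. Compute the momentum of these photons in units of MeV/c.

In SI units: f = 3130 PHz = 3.13e18 Hz.
The photon relation is p = hf/c, giving p = 6.918e-24 kg·m/s.
Converting to MeV/c: p = 0.01294 MeV/c ≈ 0.0129 MeV/c.

0.0129 MeV/c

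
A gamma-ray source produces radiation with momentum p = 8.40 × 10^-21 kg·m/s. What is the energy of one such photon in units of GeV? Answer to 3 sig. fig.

Take c = 2.99792458 × 10^8 m/s, 1 eV = 1.602176634 × 10^-19 J.
The photon relation is E = pc, giving E = 2.518 × 10^-12 J.
Converting to GeV: E = 0.01572 GeV ≈ 0.0157 GeV.

0.0157 GeV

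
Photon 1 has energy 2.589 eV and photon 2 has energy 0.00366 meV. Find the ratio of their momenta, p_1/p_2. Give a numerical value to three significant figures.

p_1 = 1.384e-27 kg·m/s (from energy = 2.589 eV, via p = E/c).
p_2 = 1.956e-33 kg·m/s (from energy = 0.00366 meV, via p = E/c).
Ratio = 1.384e-27 / 1.956e-33 = 7.07e5.

7.07e5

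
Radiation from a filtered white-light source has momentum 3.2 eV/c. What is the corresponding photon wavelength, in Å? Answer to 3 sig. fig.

(h = 6.62607015e-34 J·s, c = 2.99792458e8 m/s, 1 eV = 1.602176634e-19 J.)
Convert to SI: p = 3.2 eV/c = 1.7102e-27 kg·m/s.
Apply λ = h/p: λ = 3.875e-7 m.
Converting to Å: λ = 3875 Å ≈ 3870 Å.

3870 Å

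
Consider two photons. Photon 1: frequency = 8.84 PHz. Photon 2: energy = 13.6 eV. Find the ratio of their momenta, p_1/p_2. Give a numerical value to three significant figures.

2.69

p_1 = 1.954 × 10^-26 kg·m/s (from frequency = 8.84 PHz, via p = hf/c).
p_2 = 7.268 × 10^-27 kg·m/s (from energy = 13.6 eV, via p = E/c).
Ratio = 1.954 × 10^-26 / 7.268 × 10^-27 = 2.69.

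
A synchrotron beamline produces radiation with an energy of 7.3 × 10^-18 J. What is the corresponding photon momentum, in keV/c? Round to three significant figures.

0.0456 keV/c

Use c = 2.99792458 × 10^8 m/s, 1 eV = 1.602176634 × 10^-19 J.
Since p = E/c for a photon, p = 2.435 × 10^-26 kg·m/s.
Converting to keV/c: p = 0.04556 keV/c ≈ 0.0456 keV/c.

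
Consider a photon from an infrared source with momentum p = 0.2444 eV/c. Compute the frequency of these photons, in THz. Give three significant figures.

Convert to SI: p = 0.2444 eV/c = 1.3061e-28 kg·m/s.
Apply f = pc/h: f = 5.910e13 Hz.
Converting to THz: f = 59.10 THz ≈ 59.1 THz.

59.1 THz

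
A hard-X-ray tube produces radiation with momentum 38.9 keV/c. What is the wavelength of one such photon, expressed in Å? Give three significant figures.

Convert to SI: p = 38.9 keV/c = 2.0789 × 10^-23 kg·m/s.
Apply λ = h/p: λ = 3.187 × 10^-11 m.
Converting to Å: λ = 0.3187 Å ≈ 0.319 Å.

0.319 Å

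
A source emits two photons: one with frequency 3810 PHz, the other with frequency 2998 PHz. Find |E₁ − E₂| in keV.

Using E = hf: E₁ = 2.5245 × 10^-15 J, E₂ = 1.9865 × 10^-15 J.
|ΔE| = |2.5245 × 10^-15 − 1.9865 × 10^-15| = 5.38 × 10^-16 J = 3.36 keV.

3.36 keV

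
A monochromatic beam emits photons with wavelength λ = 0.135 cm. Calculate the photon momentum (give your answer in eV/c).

9.18e-4 eV/c

(h = 6.62607015e-34 J·s, c = 2.99792458e8 m/s, 1 eV = 1.602176634e-19 J.)
In SI units: λ = 0.135 cm = 0.00135 m.
Apply p = h/λ: p = 4.908e-31 kg·m/s.
Converting to eV/c: p = 9.184e-4 eV/c ≈ 9.18e-4 eV/c.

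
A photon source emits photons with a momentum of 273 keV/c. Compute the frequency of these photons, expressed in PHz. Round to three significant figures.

6.60e4 PHz

(h = 6.62607015e-34 J·s, c = 2.99792458e8 m/s, 1 eV = 1.602176634e-19 J.)
First convert: p = 273 keV/c = 1.4590e-22 kg·m/s.
The photon relation is f = pc/h, giving f = 6.601e19 Hz.
Converting to PHz: f = 66010 PHz ≈ 6.60e4 PHz.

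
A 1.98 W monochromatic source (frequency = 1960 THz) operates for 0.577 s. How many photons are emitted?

8.80 × 10^17 photons

Total energy: E_total = P·t = 1.98 × 0.577 = 1.142 J.
Per-photon energy: E = 1.299 × 10^-18 J.
N = E_total / E_photon = 8.80 × 10^17.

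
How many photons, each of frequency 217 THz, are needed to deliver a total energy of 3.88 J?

Per-photon energy: E = 1.438 × 10^-19 J (from frequency = 217 THz).
N = E_total / E_photon = 3.88 J / 1.438 × 10^-19 J = 2.70 × 10^19.

2.70 × 10^19 photons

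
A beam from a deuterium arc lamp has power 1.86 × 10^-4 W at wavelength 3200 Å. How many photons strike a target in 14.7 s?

4.40 × 10^15 photons

Total energy: E_total = P·t = 1.86 × 10^-4 × 14.7 = 0.002734 J.
Per-photon energy: E = 6.208 × 10^-19 J.
N = E_total / E_photon = 4.40 × 10^15.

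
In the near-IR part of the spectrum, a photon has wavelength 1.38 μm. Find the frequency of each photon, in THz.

217 THz

(c = 2.99792458 × 10^8 m/s.)
Convert to SI: λ = 1.38 μm = 1.38 × 10^-6 m.
The photon relation is f = c/λ, giving f = 2.172 × 10^14 Hz.
Converting to THz: f = 217.2 THz ≈ 217 THz.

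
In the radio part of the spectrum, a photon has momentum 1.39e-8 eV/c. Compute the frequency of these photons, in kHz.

3360 kHz

In SI units: p = 1.39e-8 eV/c = 7.4286e-36 kg·m/s.
Since f = pc/h for a photon, f = 3.361e6 Hz.
Converting to kHz: f = 3361 kHz ≈ 3360 kHz.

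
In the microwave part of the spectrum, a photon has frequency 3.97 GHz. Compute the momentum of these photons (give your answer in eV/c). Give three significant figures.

1.64 × 10^-5 eV/c

Take h = 6.62607015 × 10^-34 J·s, c = 2.99792458 × 10^8 m/s, 1 eV = 1.602176634 × 10^-19 J.
In SI units: f = 3.97 GHz = 3.97 × 10^9 Hz.
The photon relation is p = hf/c, giving p = 8.775 × 10^-33 kg·m/s.
Converting to eV/c: p = 1.642 × 10^-5 eV/c ≈ 1.64 × 10^-5 eV/c.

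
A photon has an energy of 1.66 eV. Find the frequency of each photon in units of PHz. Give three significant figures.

0.401 PHz

Take h = 6.62607015e-34 J·s, 1 eV = 1.602176634e-19 J.
In SI units: E = 1.66 eV = 2.6596e-19 J.
Since f = E/h for a photon, f = 4.014e14 Hz.
Converting to PHz: f = 0.4014 PHz ≈ 0.401 PHz.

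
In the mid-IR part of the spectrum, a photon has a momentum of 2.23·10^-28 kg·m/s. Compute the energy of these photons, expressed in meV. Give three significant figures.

(c = 2.99792458·10^8 m/s, 1 eV = 1.602176634·10^-19 J.)
Since E = pc for a photon, E = 6.685·10^-20 J.
Converting to meV: E = 417.3 meV ≈ 417 meV.

417 meV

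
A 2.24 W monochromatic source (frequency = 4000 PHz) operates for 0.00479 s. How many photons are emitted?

4.05·10^12 photons

Total energy: E_total = P·t = 2.24 × 0.00479 = 0.01073 J.
Per-photon energy: E = 2.650·10^-15 J.
N = E_total / E_photon = 4.05·10^12.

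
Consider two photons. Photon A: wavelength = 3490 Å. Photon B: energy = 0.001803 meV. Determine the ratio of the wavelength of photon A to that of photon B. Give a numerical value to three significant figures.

5.08e-7

λ_A = 3.490e-7 m (from wavelength = 3490 Å, via λ given directly).
λ_B = 0.6877 m (from energy = 0.001803 meV, via λ = hc/E).
Ratio = 3.490e-7 / 0.6877 = 5.08e-7.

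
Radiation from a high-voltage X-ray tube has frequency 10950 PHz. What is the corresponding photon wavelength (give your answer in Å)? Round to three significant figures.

0.274 Å

(c = 2.99792458 × 10^8 m/s.)
First convert: f = 10950 PHz = 1.095 × 10^19 Hz.
For a photon λ = c/f, so λ = 2.738 × 10^-11 m.
Converting to Å: λ = 0.2738 Å ≈ 0.274 Å.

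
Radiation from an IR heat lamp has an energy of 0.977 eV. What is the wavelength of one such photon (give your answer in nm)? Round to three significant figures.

1270 nm

(h = 6.62607015 × 10^-34 J·s, c = 2.99792458 × 10^8 m/s, 1 eV = 1.602176634 × 10^-19 J.)
First convert: E = 0.977 eV = 1.5653 × 10^-19 J.
The photon relation is λ = hc/E, giving λ = 1.269 × 10^-6 m.
Converting to nm: λ = 1269 nm ≈ 1270 nm.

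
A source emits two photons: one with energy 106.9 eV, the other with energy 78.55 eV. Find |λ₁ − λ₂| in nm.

Using λ = hc/E: λ₁ = 1.1598e-8 m, λ₂ = 1.5784e-8 m.
|Δλ| = |1.1598e-8 − 1.5784e-8| = 4.19e-9 m = 4.19 nm.

4.19 nm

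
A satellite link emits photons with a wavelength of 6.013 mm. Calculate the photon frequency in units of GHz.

49.9 GHz

In SI units: λ = 6.013 mm = 0.006013 m.
Since f = c/λ for a photon, f = 4.986e10 Hz.
Converting to GHz: f = 49.86 GHz ≈ 49.9 GHz.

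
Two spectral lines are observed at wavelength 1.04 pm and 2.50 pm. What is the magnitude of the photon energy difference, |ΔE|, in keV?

696 keV

Using E = hc/λ: E₁ = 1.910 × 10^-13 J, E₂ = 7.946 × 10^-14 J.
|ΔE| = |1.910 × 10^-13 − 7.946 × 10^-14| = 1.12 × 10^-13 J = 696 keV.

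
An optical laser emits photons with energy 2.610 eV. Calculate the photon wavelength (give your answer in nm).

(h = 6.62607015e-34 J·s, c = 2.99792458e8 m/s, 1 eV = 1.602176634e-19 J.)
First convert: E = 2.610 eV = 4.1817e-19 J.
Since λ = hc/E for a photon, λ = 4.750e-7 m.
Converting to nm: λ = 475.0 nm ≈ 475 nm.

475 nm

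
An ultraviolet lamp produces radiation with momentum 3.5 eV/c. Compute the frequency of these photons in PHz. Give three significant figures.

0.846 PHz

Use h = 6.62607015 × 10^-34 J·s, c = 2.99792458 × 10^8 m/s, 1 eV = 1.602176634 × 10^-19 J.
Convert to SI: p = 3.5 eV/c = 1.8705 × 10^-27 kg·m/s.
The photon relation is f = pc/h, giving f = 8.463 × 10^14 Hz.
Converting to PHz: f = 0.8463 PHz ≈ 0.846 PHz.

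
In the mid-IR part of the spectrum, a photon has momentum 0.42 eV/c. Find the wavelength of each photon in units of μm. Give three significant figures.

(h = 6.62607015 × 10^-34 J·s, c = 2.99792458 × 10^8 m/s, 1 eV = 1.602176634 × 10^-19 J.)
Convert to SI: p = 0.42 eV/c = 2.2446 × 10^-28 kg·m/s.
Apply λ = h/p: λ = 2.952 × 10^-6 m.
Converting to μm: λ = 2.952 μm ≈ 2.95 μm.

2.95 μm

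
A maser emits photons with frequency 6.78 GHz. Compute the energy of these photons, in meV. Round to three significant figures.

Convert to SI: f = 6.78 GHz = 6.78e9 Hz.
Apply E = hf: E = 4.492e-24 J.
Converting to meV: E = 0.02804 meV ≈ 0.0280 meV.

0.0280 meV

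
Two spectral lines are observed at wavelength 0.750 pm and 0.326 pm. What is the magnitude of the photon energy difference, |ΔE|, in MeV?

2.15 MeV

Using E = hc/λ: E₁ = 2.649e-13 J, E₂ = 6.093e-13 J.
|ΔE| = |2.649e-13 − 6.093e-13| = 3.44e-13 J = 2.15 MeV.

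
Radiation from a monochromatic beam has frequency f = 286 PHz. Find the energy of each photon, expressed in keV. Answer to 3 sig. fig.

1.18 keV

First convert: f = 286 PHz = 2.86 × 10^17 Hz.
The photon relation is E = hf, giving E = 1.895 × 10^-16 J.
Converting to keV: E = 1.183 keV ≈ 1.18 keV.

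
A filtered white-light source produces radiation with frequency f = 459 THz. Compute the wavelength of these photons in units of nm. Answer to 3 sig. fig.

(c = 2.99792458e8 m/s.)
Convert to SI: f = 459 THz = 4.59e14 Hz.
The photon relation is λ = c/f, giving λ = 6.531e-7 m.
Converting to nm: λ = 653.1 nm ≈ 653 nm.

653 nm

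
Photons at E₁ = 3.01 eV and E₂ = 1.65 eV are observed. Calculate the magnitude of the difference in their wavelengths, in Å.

3400 Å

Using λ = hc/E: λ₁ = 4.119 × 10^-7 m, λ₂ = 7.514 × 10^-7 m.
|Δλ| = |4.119 × 10^-7 − 7.514 × 10^-7| = 3.40 × 10^-7 m = 3400 Å.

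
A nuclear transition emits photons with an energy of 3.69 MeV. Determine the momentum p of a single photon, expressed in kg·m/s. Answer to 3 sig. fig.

1.97e-21 kg·m/s

First convert: E = 3.69 MeV = 5.9120e-13 J.
The photon relation is p = E/c, giving p = 1.972e-21 kg·m/s.
So p ≈ 1.97e-21 kg·m/s.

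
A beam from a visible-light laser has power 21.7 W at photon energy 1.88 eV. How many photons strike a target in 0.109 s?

Total energy: E_total = P·t = 21.7 × 0.109 = 2.365 J.
Per-photon energy: E = 3.012e-19 J.
N = E_total / E_photon = 7.85e18.

7.85e18 photons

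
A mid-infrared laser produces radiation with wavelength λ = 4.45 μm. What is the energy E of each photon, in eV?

0.279 eV

Use h = 6.62607015e-34 J·s, c = 2.99792458e8 m/s, 1 eV = 1.602176634e-19 J.
First convert: λ = 4.45 μm = 4.45e-6 m.
For a photon E = hc/λ, so E = 4.464e-20 J.
Converting to eV: E = 0.2786 eV ≈ 0.279 eV.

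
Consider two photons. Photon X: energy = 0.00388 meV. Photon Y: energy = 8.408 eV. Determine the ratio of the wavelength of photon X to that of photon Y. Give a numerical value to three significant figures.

λ_X = 0.3195 m (from energy = 0.00388 meV, via λ = hc/E).
λ_Y = 1.475 × 10^-7 m (from energy = 8.408 eV, via λ = hc/E).
Ratio = 0.3195 / 1.475 × 10^-7 = 2.17 × 10^6.

2.17 × 10^6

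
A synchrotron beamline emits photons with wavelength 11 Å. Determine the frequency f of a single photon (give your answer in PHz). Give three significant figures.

Use c = 2.99792458e8 m/s.
Convert to SI: λ = 11 Å = 1.1e-9 m.
Since f = c/λ for a photon, f = 2.725e17 Hz.
Converting to PHz: f = 272.5 PHz ≈ 273 PHz.

273 PHz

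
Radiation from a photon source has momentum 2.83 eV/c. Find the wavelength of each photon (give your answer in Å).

4380 Å

(h = 6.62607015·10^-34 J·s, c = 2.99792458·10^8 m/s, 1 eV = 1.602176634·10^-19 J.)
Convert to SI: p = 2.83 eV/c = 1.5124·10^-27 kg·m/s.
For a photon λ = h/p, so λ = 4.381·10^-7 m.
Converting to Å: λ = 4381 Å ≈ 4380 Å.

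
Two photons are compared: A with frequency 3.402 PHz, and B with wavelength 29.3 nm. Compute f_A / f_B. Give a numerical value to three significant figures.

f_A = 3.402·10^15 Hz (from frequency = 3.402 PHz, via f given directly).
f_B = 1.023·10^16 Hz (from wavelength = 29.3 nm, via f = c/λ).
Ratio = 3.402·10^15 / 1.023·10^16 = 0.332.

0.332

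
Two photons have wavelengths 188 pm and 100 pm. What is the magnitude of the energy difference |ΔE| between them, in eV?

5800 eV

Using E = hc/λ: E₁ = 1.057 × 10^-15 J, E₂ = 1.986 × 10^-15 J.
|ΔE| = |1.057 × 10^-15 − 1.986 × 10^-15| = 9.30 × 10^-16 J = 5800 eV.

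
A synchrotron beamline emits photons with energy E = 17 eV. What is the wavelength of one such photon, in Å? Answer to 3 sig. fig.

729 Å

In SI units: E = 17 eV = 2.7237 × 10^-18 J.
The photon relation is λ = hc/E, giving λ = 7.293 × 10^-8 m.
Converting to Å: λ = 729.3 Å ≈ 729 Å.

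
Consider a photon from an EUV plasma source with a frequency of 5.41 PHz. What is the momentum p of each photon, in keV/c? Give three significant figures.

0.0224 keV/c

In SI units: f = 5.41 PHz = 5.41e15 Hz.
Apply p = hf/c: p = 1.196e-26 kg·m/s.
Converting to keV/c: p = 0.02237 keV/c ≈ 0.0224 keV/c.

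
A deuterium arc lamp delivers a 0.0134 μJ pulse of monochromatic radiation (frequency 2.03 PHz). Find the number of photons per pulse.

9.96 × 10^9 photons

Per-photon energy: E = 1.345 × 10^-18 J (from frequency = 2.03 PHz).
N = E_total / E_photon = 1.34 × 10^-8 J / 1.345 × 10^-18 J = 9.96 × 10^9.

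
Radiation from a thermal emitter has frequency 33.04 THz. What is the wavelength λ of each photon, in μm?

9.07 μm

Take c = 2.99792458 × 10^8 m/s.
In SI units: f = 33.04 THz = 3.304 × 10^13 Hz.
Since λ = c/f for a photon, λ = 9.074 × 10^-6 m.
Converting to μm: λ = 9.074 μm ≈ 9.07 μm.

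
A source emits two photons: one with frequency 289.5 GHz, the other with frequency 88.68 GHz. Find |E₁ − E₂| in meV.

Using E = hf: E₁ = 1.9182e-22 J, E₂ = 5.8760e-23 J.
|ΔE| = |1.9182e-22 − 5.8760e-23| = 1.33e-22 J = 0.831 meV.

0.831 meV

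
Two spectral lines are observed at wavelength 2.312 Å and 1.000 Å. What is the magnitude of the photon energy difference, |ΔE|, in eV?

7040 eV

Using E = hc/λ: E₁ = 8.5919e-16 J, E₂ = 1.9864e-15 J.
|ΔE| = |8.5919e-16 − 1.9864e-15| = 1.13e-15 J = 7040 eV.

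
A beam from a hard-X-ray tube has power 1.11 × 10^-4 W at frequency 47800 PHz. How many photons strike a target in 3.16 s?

Total energy: E_total = P·t = 1.11 × 10^-4 × 3.16 = 3.508 × 10^-4 J.
Per-photon energy: E = 3.167 × 10^-14 J.
N = E_total / E_photon = 1.11 × 10^10.

1.11 × 10^10 photons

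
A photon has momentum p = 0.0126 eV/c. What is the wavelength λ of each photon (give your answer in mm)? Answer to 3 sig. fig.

Convert to SI: p = 0.0126 eV/c = 6.7338 × 10^-30 kg·m/s.
Since λ = h/p for a photon, λ = 9.840 × 10^-5 m.
Converting to mm: λ = 0.09840 mm ≈ 0.0984 mm.

0.0984 mm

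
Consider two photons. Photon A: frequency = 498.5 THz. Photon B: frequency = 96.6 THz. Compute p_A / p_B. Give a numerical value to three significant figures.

5.16

p_A = 1.102·10^-27 kg·m/s (from frequency = 498.5 THz, via p = hf/c).
p_B = 2.135·10^-28 kg·m/s (from frequency = 96.6 THz, via p = hf/c).
Ratio = 1.102·10^-27 / 2.135·10^-28 = 5.16.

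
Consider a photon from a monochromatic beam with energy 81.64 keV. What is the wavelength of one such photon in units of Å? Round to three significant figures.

Take h = 6.62607015e-34 J·s, c = 2.99792458e8 m/s, 1 eV = 1.602176634e-19 J.
In SI units: E = 81.64 keV = 1.3080e-14 J.
For a photon λ = hc/E, so λ = 1.519e-11 m.
Converting to Å: λ = 0.1519 Å ≈ 0.152 Å.

0.152 Å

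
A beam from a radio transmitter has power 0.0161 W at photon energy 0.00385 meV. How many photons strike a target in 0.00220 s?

Total energy: E_total = P·t = 0.0161 × 0.00220 = 3.542 × 10^-5 J.
Per-photon energy: E = 6.168 × 10^-25 J.
N = E_total / E_photon = 5.74 × 10^19.

5.74 × 10^19 photons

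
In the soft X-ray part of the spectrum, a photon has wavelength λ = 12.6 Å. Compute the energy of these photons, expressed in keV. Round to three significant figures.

(h = 6.62607015·10^-34 J·s, c = 2.99792458·10^8 m/s, 1 eV = 1.602176634·10^-19 J.)
In SI units: λ = 12.6 Å = 1.26·10^-9 m.
For a photon E = hc/λ, so E = 1.577·10^-16 J.
Converting to keV: E = 0.9840 keV ≈ 0.984 keV.

0.984 keV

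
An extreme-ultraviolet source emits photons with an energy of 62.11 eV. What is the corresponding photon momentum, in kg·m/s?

3.32e-26 kg·m/s

Take c = 2.99792458e8 m/s, 1 eV = 1.602176634e-19 J.
First convert: E = 62.11 eV = 9.9511e-18 J.
Apply p = E/c: p = 3.319e-26 kg·m/s.
So p ≈ 3.32e-26 kg·m/s.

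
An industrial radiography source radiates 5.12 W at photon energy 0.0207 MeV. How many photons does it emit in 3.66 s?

5.65e15 photons

Total energy: E_total = P·t = 5.12 × 3.66 = 18.74 J.
Per-photon energy: E = 3.317e-15 J.
N = E_total / E_photon = 5.65e15.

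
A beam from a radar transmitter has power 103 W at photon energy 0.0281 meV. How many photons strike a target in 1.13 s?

2.59 × 10^25 photons

Total energy: E_total = P·t = 103 × 1.13 = 116.4 J.
Per-photon energy: E = 4.502 × 10^-24 J.
N = E_total / E_photon = 2.59 × 10^25.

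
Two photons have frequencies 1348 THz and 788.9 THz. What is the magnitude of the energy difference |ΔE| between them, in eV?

Using E = hf: E₁ = 8.9319 × 10^-19 J, E₂ = 5.2273 × 10^-19 J.
|ΔE| = |8.9319 × 10^-19 − 5.2273 × 10^-19| = 3.70 × 10^-19 J = 2.31 eV.

2.31 eV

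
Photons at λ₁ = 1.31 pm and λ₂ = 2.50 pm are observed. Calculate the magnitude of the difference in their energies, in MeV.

0.451 MeV

Using E = hc/λ: E₁ = 1.516e-13 J, E₂ = 7.946e-14 J.
|ΔE| = |1.516e-13 − 7.946e-14| = 7.22e-14 J = 0.451 MeV.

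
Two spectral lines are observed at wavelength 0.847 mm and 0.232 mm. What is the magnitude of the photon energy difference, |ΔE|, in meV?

3.88 meV

Using E = hc/λ: E₁ = 2.345e-22 J, E₂ = 8.562e-22 J.
|ΔE| = |2.345e-22 − 8.562e-22| = 6.22e-22 J = 3.88 meV.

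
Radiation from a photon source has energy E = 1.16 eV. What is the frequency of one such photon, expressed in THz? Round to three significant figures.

280 THz

(h = 6.62607015e-34 J·s, 1 eV = 1.602176634e-19 J.)
In SI units: E = 1.16 eV = 1.8585e-19 J.
The photon relation is f = E/h, giving f = 2.805e14 Hz.
Converting to THz: f = 280.5 THz ≈ 280 THz.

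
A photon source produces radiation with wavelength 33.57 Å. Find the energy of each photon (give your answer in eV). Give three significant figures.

369 eV

In SI units: λ = 33.57 Å = 3.357 × 10^-9 m.
Since E = hc/λ for a photon, E = 5.917 × 10^-17 J.
Converting to eV: E = 369.3 eV ≈ 369 eV.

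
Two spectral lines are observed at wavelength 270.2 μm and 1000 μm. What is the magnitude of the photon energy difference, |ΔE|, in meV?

Using E = hc/λ: E₁ = 7.3518·10^-22 J, E₂ = 1.9864·10^-22 J.
|ΔE| = |7.3518·10^-22 − 1.9864·10^-22| = 5.37·10^-22 J = 3.35 meV.

3.35 meV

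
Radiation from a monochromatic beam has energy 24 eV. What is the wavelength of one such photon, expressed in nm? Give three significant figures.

51.7 nm

Use h = 6.62607015 × 10^-34 J·s, c = 2.99792458 × 10^8 m/s, 1 eV = 1.602176634 × 10^-19 J.
Convert to SI: E = 24 eV = 3.8452 × 10^-18 J.
Since λ = hc/E for a photon, λ = 5.166 × 10^-8 m.
Converting to nm: λ = 51.66 nm ≈ 51.7 nm.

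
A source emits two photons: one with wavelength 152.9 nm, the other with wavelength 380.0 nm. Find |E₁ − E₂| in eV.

Using E = hc/λ: E₁ = 1.2992 × 10^-18 J, E₂ = 5.2275 × 10^-19 J.
|ΔE| = |1.2992 × 10^-18 − 5.2275 × 10^-19| = 7.76 × 10^-19 J = 4.85 eV.

4.85 eV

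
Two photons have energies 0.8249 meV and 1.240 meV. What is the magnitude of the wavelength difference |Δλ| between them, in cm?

0.0503 cm

Using λ = hc/E: λ₁ = 0.0015030 m, λ₂ = 9.9987·10^-4 m.
|Δλ| = |0.0015030 − 9.9987·10^-4| = 5.03·10^-4 m = 0.0503 cm.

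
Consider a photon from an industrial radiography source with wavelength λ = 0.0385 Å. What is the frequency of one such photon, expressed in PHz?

In SI units: λ = 0.0385 Å = 3.85e-12 m.
Apply f = c/λ: f = 7.787e19 Hz.
Converting to PHz: f = 77870 PHz ≈ 7.79e4 PHz.

7.79e4 PHz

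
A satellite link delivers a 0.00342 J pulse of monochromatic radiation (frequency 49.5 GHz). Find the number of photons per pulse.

Per-photon energy: E = 3.280e-23 J (from frequency = 49.5 GHz).
N = E_total / E_photon = 0.00342 J / 3.280e-23 J = 1.04e20.

1.04e20 photons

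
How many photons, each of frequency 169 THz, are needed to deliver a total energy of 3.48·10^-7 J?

3.11·10^12 photons

Per-photon energy: E = 1.120·10^-19 J (from frequency = 169 THz).
N = E_total / E_photon = 3.48·10^-7 J / 1.120·10^-19 J = 3.11·10^12.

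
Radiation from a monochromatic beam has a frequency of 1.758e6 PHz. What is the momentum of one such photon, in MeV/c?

7.27 MeV/c

First convert: f = 1.758e6 PHz = 1.758e21 Hz.
Since p = hf/c for a photon, p = 3.886e-21 kg·m/s.
Converting to MeV/c: p = 7.271 MeV/c ≈ 7.27 MeV/c.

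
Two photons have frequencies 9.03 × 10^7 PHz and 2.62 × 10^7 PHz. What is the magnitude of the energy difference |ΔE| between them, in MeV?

265 MeV

Using E = hf: E₁ = 5.983 × 10^-11 J, E₂ = 1.736 × 10^-11 J.
|ΔE| = |5.983 × 10^-11 − 1.736 × 10^-11| = 4.25 × 10^-11 J = 265 MeV.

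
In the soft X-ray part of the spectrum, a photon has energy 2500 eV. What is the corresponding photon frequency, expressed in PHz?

Take h = 6.62607015 × 10^-34 J·s, 1 eV = 1.602176634 × 10^-19 J.
Convert to SI: E = 2500 eV = 4.0054 × 10^-16 J.
Since f = E/h for a photon, f = 6.045 × 10^17 Hz.
Converting to PHz: f = 604.5 PHz ≈ 604 PHz.

604 PHz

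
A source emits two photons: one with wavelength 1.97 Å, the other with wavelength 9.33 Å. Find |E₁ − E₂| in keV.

4.96 keV

Using E = hc/λ: E₁ = 1.008e-15 J, E₂ = 2.129e-16 J.
|ΔE| = |1.008e-15 − 2.129e-16| = 7.95e-16 J = 4.96 keV.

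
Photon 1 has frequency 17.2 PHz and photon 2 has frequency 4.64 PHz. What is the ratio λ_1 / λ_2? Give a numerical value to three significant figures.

λ_1 = 1.743e-8 m (from frequency = 17.2 PHz, via λ = c/f).
λ_2 = 6.461e-8 m (from frequency = 4.64 PHz, via λ = c/f).
Ratio = 1.743e-8 / 6.461e-8 = 0.270.

0.270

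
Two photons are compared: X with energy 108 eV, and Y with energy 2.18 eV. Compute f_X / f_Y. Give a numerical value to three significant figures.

f_X = 2.611 × 10^16 Hz (from energy = 108 eV, via f = E/h).
f_Y = 5.271 × 10^14 Hz (from energy = 2.18 eV, via f = E/h).
Ratio = 2.611 × 10^16 / 5.271 × 10^14 = 49.5.

49.5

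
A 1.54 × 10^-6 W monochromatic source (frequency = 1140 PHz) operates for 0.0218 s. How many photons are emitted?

Total energy: E_total = P·t = 1.54 × 10^-6 × 0.0218 = 3.357 × 10^-8 J.
Per-photon energy: E = 7.554 × 10^-16 J.
N = E_total / E_photon = 4.44 × 10^7.

4.44 × 10^7 photons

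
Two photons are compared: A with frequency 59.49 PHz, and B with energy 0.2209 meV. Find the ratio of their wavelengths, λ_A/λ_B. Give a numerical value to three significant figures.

8.98e-7

λ_A = 5.039e-9 m (from frequency = 59.49 PHz, via λ = c/f).
λ_B = 0.005613 m (from energy = 0.2209 meV, via λ = hc/E).
Ratio = 5.039e-9 / 0.005613 = 8.98e-7.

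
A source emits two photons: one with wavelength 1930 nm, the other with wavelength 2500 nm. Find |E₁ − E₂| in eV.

Using E = hc/λ: E₁ = 1.029 × 10^-19 J, E₂ = 7.946 × 10^-20 J.
|ΔE| = |1.029 × 10^-19 − 7.946 × 10^-20| = 2.35 × 10^-20 J = 0.146 eV.

0.146 eV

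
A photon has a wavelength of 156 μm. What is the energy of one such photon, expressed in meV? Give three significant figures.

7.95 meV

Use h = 6.62607015e-34 J·s, c = 2.99792458e8 m/s, 1 eV = 1.602176634e-19 J.
In SI units: λ = 156 μm = 1.56e-4 m.
Apply E = hc/λ: E = 1.273e-21 J.
Converting to meV: E = 7.948 meV ≈ 7.95 meV.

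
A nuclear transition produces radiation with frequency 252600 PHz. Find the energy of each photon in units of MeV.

Convert to SI: f = 252600 PHz = 2.526e20 Hz.
For a photon E = hf, so E = 1.674e-13 J.
Converting to MeV: E = 1.045 MeV ≈ 1.04 MeV.

1.04 MeV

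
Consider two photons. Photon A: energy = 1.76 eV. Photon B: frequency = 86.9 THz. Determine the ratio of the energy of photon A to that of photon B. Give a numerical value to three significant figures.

4.90

E_A = 2.820 × 10^-19 J (from energy = 1.76 eV, via E given directly).
E_B = 5.758 × 10^-20 J (from frequency = 86.9 THz, via E = hf).
Ratio = 2.820 × 10^-19 / 5.758 × 10^-20 = 4.90.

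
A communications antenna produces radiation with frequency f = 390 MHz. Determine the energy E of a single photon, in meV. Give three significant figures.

1.61 × 10^-3 meV

(h = 6.62607015 × 10^-34 J·s, 1 eV = 1.602176634 × 10^-19 J.)
First convert: f = 390 MHz = 3.9 × 10^8 Hz.
Since E = hf for a photon, E = 2.584 × 10^-25 J.
Converting to meV: E = 0.001613 meV ≈ 1.61 × 10^-3 meV.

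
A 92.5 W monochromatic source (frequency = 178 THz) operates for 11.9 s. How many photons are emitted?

Total energy: E_total = P·t = 92.5 × 11.9 = 1101 J.
Per-photon energy: E = 1.179e-19 J.
N = E_total / E_photon = 9.33e21.

9.33e21 photons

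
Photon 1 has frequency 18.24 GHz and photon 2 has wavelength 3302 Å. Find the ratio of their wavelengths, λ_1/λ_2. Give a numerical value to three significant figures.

λ_1 = 0.01644 m (from frequency = 18.24 GHz, via λ = c/f).
λ_2 = 3.302 × 10^-7 m (from wavelength = 3302 Å, via λ given directly).
Ratio = 0.01644 / 3.302 × 10^-7 = 4.98 × 10^4.

4.98 × 10^4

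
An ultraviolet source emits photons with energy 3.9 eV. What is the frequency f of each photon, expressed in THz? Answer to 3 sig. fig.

943 THz

In SI units: E = 3.9 eV = 6.2485·10^-19 J.
The photon relation is f = E/h, giving f = 9.430·10^14 Hz.
Converting to THz: f = 943.0 THz ≈ 943 THz.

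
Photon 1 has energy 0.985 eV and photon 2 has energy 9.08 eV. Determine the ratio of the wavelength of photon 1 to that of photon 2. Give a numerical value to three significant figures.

9.22

λ_1 = 1.259 × 10^-6 m (from energy = 0.985 eV, via λ = hc/E).
λ_2 = 1.365 × 10^-7 m (from energy = 9.08 eV, via λ = hc/E).
Ratio = 1.259 × 10^-6 / 1.365 × 10^-7 = 9.22.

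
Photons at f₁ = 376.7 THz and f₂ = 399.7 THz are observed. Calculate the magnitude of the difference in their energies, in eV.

Using E = hf: E₁ = 2.4960e-19 J, E₂ = 2.6484e-19 J.
|ΔE| = |2.4960e-19 − 2.6484e-19| = 1.52e-20 J = 0.0951 eV.

0.0951 eV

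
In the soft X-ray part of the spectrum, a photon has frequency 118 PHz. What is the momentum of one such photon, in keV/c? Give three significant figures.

0.488 keV/c

Take h = 6.62607015e-34 J·s, c = 2.99792458e8 m/s, 1 eV = 1.602176634e-19 J.
In SI units: f = 118 PHz = 1.18e17 Hz.
Since p = hf/c for a photon, p = 2.608e-25 kg·m/s.
Converting to keV/c: p = 0.4880 keV/c ≈ 0.488 keV/c.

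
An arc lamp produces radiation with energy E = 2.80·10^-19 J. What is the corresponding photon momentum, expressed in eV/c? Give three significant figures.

1.75 eV/c

Take c = 2.99792458·10^8 m/s, 1 eV = 1.602176634·10^-19 J.
For a photon p = E/c, so p = 9.340·10^-28 kg·m/s.
Converting to eV/c: p = 1.748 eV/c ≈ 1.75 eV/c.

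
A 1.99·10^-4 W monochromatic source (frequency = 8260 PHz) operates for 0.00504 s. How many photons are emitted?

Total energy: E_total = P·t = 1.99·10^-4 × 0.00504 = 1.003·10^-6 J.
Per-photon energy: E = 5.473·10^-15 J.
N = E_total / E_photon = 1.83·10^8.

1.83·10^8 photons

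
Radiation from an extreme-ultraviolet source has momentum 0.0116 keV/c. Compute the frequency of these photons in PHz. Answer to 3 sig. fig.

2.80 PHz

Take h = 6.62607015 × 10^-34 J·s, c = 2.99792458 × 10^8 m/s, 1 eV = 1.602176634 × 10^-19 J.
In SI units: p = 0.0116 keV/c = 6.1994 × 10^-27 kg·m/s.
Since f = pc/h for a photon, f = 2.805 × 10^15 Hz.
Converting to PHz: f = 2.805 PHz ≈ 2.80 PHz.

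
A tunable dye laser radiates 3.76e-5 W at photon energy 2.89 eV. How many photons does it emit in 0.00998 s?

Total energy: E_total = P·t = 3.76e-5 × 0.00998 = 3.752e-7 J.
Per-photon energy: E = 4.630e-19 J.
N = E_total / E_photon = 8.10e11.

8.10e11 photons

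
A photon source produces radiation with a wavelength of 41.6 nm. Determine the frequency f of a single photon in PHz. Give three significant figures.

7.21 PHz

(c = 2.99792458 × 10^8 m/s.)
First convert: λ = 41.6 nm = 4.16 × 10^-8 m.
Since f = c/λ for a photon, f = 7.207 × 10^15 Hz.
Converting to PHz: f = 7.207 PHz ≈ 7.21 PHz.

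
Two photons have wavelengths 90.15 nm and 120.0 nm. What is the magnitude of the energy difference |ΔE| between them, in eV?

Using E = hc/λ: E₁ = 2.2035e-18 J, E₂ = 1.6554e-18 J.
|ΔE| = |2.2035e-18 − 1.6554e-18| = 5.48e-19 J = 3.42 eV.

3.42 eV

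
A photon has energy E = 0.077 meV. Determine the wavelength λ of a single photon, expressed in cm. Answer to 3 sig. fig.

Convert to SI: E = 0.077 meV = 1.2337e-23 J.
The photon relation is λ = hc/E, giving λ = 0.01610 m.
Converting to cm: λ = 1.610 cm ≈ 1.61 cm.

1.61 cm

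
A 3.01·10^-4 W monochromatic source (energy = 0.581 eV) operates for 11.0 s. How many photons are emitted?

3.56·10^16 photons

Total energy: E_total = P·t = 3.01·10^-4 × 11.0 = 0.003311 J.
Per-photon energy: E = 9.309·10^-20 J.
N = E_total / E_photon = 3.56·10^16.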